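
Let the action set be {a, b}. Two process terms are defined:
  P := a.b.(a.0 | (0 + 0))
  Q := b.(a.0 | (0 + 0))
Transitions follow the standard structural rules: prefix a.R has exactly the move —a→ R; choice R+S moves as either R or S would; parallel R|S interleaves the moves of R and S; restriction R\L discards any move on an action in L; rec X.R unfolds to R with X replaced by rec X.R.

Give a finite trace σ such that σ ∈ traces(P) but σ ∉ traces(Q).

Reachable graph of P (4 states):
  u0 = a.b.(a.0 | (0 + 0)) | —a→ u1
  u1 = b.(a.0 | (0 + 0)) | —b→ u2
  u2 = a.0 | (0 + 0) | —a→ u3
  u3 = 0 | (0 + 0) | ∅
Reachable graph of Q (3 states):
  v0 = b.(a.0 | (0 + 0)) | —b→ v1
  v1 = a.0 | (0 + 0) | —a→ v2
  v2 = 0 | (0 + 0) | ∅
Executing a from P (initial set {u0}):
  [1] a ⇒ {u1}
  ✓ P
Executing a from Q (initial set {v0}):
  [1] a ⇒ ∅ (Q stuck)

a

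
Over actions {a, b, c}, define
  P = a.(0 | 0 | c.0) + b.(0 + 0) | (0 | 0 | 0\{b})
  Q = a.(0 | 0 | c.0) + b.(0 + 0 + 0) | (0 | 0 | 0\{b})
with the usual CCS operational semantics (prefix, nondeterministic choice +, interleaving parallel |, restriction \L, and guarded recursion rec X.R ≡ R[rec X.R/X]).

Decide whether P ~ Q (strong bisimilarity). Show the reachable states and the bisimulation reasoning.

bisimilar

Reachable graph of P (4 states):
  s0 = a.(0 | 0 | c.0) + b.(0 + 0) | (0 | 0 | 0\{b}) ⊢ ··a··> s1, ··b··> s2
  s1 = 0 | 0 | c.0 ⊢ ··c··> s3
  s2 = (0 + 0) | (0 | 0 | 0\{b}) ⊢ deadlocked
  s3 = 0 | 0 | 0 ⊢ deadlocked
Reachable graph of Q (4 states):
  t0 = a.(0 | 0 | c.0) + b.(0 + 0 + 0) | (0 | 0 | 0\{b}) ⊢ ··a··> t1, ··b··> t2
  t1 = 0 | 0 | c.0 ⊢ ··c··> t3
  t2 = (0 + 0 + 0) | (0 | 0 | 0\{b}) ⊢ deadlocked
  t3 = 0 | 0 | 0 ⊢ deadlocked
Partition-refinement fixed point:
  B0 = {s0, t0}
  B1 = {s2, s3, t2, t3}
  B2 = {s1, t1}
s0 ∈ B0, t0 ∈ B0 → same block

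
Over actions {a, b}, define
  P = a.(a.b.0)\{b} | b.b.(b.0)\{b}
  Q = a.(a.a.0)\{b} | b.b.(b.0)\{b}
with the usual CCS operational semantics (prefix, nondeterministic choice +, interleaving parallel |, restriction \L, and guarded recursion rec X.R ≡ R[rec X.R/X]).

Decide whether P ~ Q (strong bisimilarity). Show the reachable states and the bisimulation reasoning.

P ≁ Q

LTS(P): 9 reachable states
  u0 = a.(a.b.0)\{b} | b.b.(b.0)\{b} :: ··a··> u1, ··b··> u2
  u1 = (a.b.0)\{b} | b.b.(b.0)\{b} :: ··a··> u3, ··b··> u4
  u2 = a.(a.b.0)\{b} | b.(b.0)\{b} :: ··a··> u4, ··b··> u5
  u3 = (b.0)\{b} | b.b.(b.0)\{b} :: ··b··> u6
  u4 = (a.b.0)\{b} | b.(b.0)\{b} :: ··a··> u6, ··b··> u7
  u5 = a.(a.b.0)\{b} | (b.0)\{b} :: ··a··> u7
  u6 = (b.0)\{b} | b.(b.0)\{b} :: ··b··> u8
  u7 = (a.b.0)\{b} | (b.0)\{b} :: ··a··> u8
  u8 = (b.0)\{b} | (b.0)\{b} :: ·
LTS(Q): 12 reachable states
  v0 = a.(a.a.0)\{b} | b.b.(b.0)\{b} :: ··a··> v1, ··b··> v2
  v1 = (a.a.0)\{b} | b.b.(b.0)\{b} :: ··a··> v3, ··b··> v4
  v2 = a.(a.a.0)\{b} | b.(b.0)\{b} :: ··a··> v4, ··b··> v5
  v3 = (a.0)\{b} | b.b.(b.0)\{b} :: ··a··> v6, ··b··> v7
  v4 = (a.a.0)\{b} | b.(b.0)\{b} :: ··a··> v7, ··b··> v8
  v5 = a.(a.a.0)\{b} | (b.0)\{b} :: ··a··> v8
  v6 = 0\{b} | b.b.(b.0)\{b} :: ··b··> v9
  v7 = (a.0)\{b} | b.(b.0)\{b} :: ··a··> v9, ··b··> v10
  v8 = (a.a.0)\{b} | (b.0)\{b} :: ··a··> v10
  v9 = 0\{b} | b.(b.0)\{b} :: ··b··> v11
  v10 = (a.0)\{b} | (b.0)\{b} :: ··a··> v11
  v11 = 0\{b} | (b.0)\{b} :: ·
Bisimilarity quotient blocks:
  B0 = {u0, v1}
  B1 = {u1, v3}
  B2 = {u3, v6}
  B3 = {u6, v9}
  B4 = {u8, v11}
  B5 = {u4, v7}
  B6 = {u7, v10}
  B7 = {u2, v4}
  B8 = {u5, v8}
  B9 = {v0}
  B10 = {v2}
  B11 = {v5}
u0 ∈ B0, v0 ∈ B9 → different blocks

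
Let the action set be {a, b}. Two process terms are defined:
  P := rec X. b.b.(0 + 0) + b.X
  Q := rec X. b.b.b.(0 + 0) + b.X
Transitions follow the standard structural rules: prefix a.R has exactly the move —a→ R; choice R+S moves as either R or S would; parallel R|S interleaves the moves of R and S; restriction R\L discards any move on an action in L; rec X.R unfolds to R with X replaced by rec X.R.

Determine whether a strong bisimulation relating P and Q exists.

P's transition system — 3 states:
  u0 = rec X. b.b.(0 + 0) + b.X ⊢ -b-> u0, -b-> u1
  u1 = b.(0 + 0) ⊢ -b-> u2
  u2 = 0 + 0 ⊢ (no moves)
Q's transition system — 4 states:
  v0 = rec X. b.b.b.(0 + 0) + b.X ⊢ -b-> v0, -b-> v1
  v1 = b.b.(0 + 0) ⊢ -b-> v2
  v2 = b.(0 + 0) ⊢ -b-> v3
  v3 = 0 + 0 ⊢ (no moves)
Bisimilarity quotient blocks:
  B0 = {u0}
  B1 = {u1, v2}
  B2 = {u2, v3}
  B3 = {v0}
  B4 = {v1}
u0 ∈ B0, v0 ∈ B3 → different blocks

not bisimilar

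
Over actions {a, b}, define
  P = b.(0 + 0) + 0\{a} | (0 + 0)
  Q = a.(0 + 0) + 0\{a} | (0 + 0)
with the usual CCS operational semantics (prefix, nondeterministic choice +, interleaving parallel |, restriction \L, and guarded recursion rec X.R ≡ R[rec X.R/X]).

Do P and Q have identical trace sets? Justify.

Reachable graph of P (2 states):
  s0 = b.(0 + 0) + 0\{a} | (0 + 0) | --b--▸ s1
  s1 = 0 + 0 | ∅
Reachable graph of Q (2 states):
  t0 = a.(0 + 0) + 0\{a} | (0 + 0) | --a--▸ t1
  t1 = 0 + 0 | ∅
Trace ⟨b⟩ through P, begin at {s0}:
  after b @ step 1: {s1}
  ✓ P
Trace ⟨b⟩ through Q, begin at {t0}:
  after b @ step 1: no successor for Q

NO — witness ⟨b⟩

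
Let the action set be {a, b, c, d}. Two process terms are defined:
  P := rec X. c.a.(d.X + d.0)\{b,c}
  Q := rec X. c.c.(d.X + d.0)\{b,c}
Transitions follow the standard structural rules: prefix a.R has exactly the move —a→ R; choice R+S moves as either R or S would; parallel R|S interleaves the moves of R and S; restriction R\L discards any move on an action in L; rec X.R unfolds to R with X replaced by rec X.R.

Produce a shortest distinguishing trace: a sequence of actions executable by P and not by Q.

ca

Reachable graph of P (5 states):
  m0 = rec X. c.a.(d.X + d.0)\{b,c} has moves --c--▸ m1
  m1 = a.(d.(rec X. c.a.(d.X + d.0)\{b,c}) + d.0)\{b,c} has moves --a--▸ m2
  m2 = (d.(rec X. c.a.(d.X + d.0)\{b,c}) + d.0)\{b,c} has moves --d--▸ m3, --d--▸ m4
  m3 = (rec X. c.a.(d.X + d.0)\{b,c})\{b,c} has moves ∅
  m4 = 0\{b,c} has moves ∅
Reachable graph of Q (5 states):
  n0 = rec X. c.c.(d.X + d.0)\{b,c} has moves --c--▸ n1
  n1 = c.(d.(rec X. c.c.(d.X + d.0)\{b,c}) + d.0)\{b,c} has moves --c--▸ n2
  n2 = (d.(rec X. c.c.(d.X + d.0)\{b,c}) + d.0)\{b,c} has moves --d--▸ n3, --d--▸ n4
  n3 = (rec X. c.c.(d.X + d.0)\{b,c})\{b,c} has moves ∅
  n4 = 0\{b,c} has moves ∅
Trace ⟨ca⟩ through P, begin at {m0}:
  [1] c ⇒ {m1}
  [2] a ⇒ {m2}
  — P admits the full trace.
Trace ⟨ca⟩ through Q, begin at {n0}:
  [1] c ⇒ {n1}
  [2] a ⇒ ∅  — Q cannot continue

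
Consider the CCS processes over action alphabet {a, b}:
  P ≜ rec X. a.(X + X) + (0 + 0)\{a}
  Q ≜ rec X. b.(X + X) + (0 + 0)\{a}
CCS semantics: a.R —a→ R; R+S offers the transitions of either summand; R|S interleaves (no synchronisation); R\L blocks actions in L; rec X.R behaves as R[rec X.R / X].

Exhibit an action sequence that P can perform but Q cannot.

a

Reachable graph of P (2 states):
  m0 = rec X. a.(X + X) + (0 + 0)\{a} ⊢ ··a··> m1
  m1 = (rec X. a.(X + X) + (0 + 0)\{a}) + (rec X. a.(X + X) + (0 + 0)\{a}) ⊢ ··a··> m1
Reachable graph of Q (2 states):
  n0 = rec X. b.(X + X) + (0 + 0)\{a} ⊢ ··b··> n1
  n1 = (rec X. b.(X + X) + (0 + 0)\{a}) + (rec X. b.(X + X) + (0 + 0)\{a}) ⊢ ··b··> n1
Run σ = ⟨a⟩ on P: start {m0}
  [1] a ⇒ {m1}
  ✓ P
Run σ = ⟨a⟩ on Q: start {n0}
  [1] a ⇒ ∅  — Q cannot continue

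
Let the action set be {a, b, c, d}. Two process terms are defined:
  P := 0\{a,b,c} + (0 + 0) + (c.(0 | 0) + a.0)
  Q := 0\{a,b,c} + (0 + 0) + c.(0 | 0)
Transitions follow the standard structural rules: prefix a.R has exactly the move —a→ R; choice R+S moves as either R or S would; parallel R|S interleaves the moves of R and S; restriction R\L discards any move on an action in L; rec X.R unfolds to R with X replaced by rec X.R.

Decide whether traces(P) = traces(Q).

NO — witness ⟨a⟩

Reachable graph of P (3 states):
  u0 = 0\{a,b,c} + (0 + 0) + (c.(0 | 0) + a.0) ⊢ —a→ u1, —c→ u2
  u1 = 0 ⊢ deadlocked
  u2 = 0 | 0 ⊢ deadlocked
Reachable graph of Q (2 states):
  v0 = 0\{a,b,c} + (0 + 0) + c.(0 | 0) ⊢ —c→ v1
  v1 = 0 | 0 ⊢ deadlocked
Executing a from P (initial set {u0}):
  [1] a ⇒ {u1}
  ✓ P
Executing a from Q (initial set {v0}):
  [1] a ⇒ ∅ (Q stuck)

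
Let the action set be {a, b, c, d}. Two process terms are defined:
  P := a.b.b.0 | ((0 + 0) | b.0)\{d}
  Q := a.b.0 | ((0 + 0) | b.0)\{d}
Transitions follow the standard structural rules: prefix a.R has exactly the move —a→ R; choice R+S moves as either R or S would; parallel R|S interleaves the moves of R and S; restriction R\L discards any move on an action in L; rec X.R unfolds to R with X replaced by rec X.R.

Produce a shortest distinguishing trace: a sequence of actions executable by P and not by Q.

Reachable graph of P (8 states):
  u0 = a.b.b.0 | ((0 + 0) | b.0)\{d} :: ··a··> u1, ··b··> u2
  u1 = b.b.0 | ((0 + 0) | b.0)\{d} :: ··b··> u3, ··b··> u4
  u2 = a.b.b.0 | ((0 + 0) | 0)\{d} :: ··a··> u4
  u3 = b.0 | ((0 + 0) | b.0)\{d} :: ··b··> u5, ··b··> u6
  u4 = b.b.0 | ((0 + 0) | 0)\{d} :: ··b··> u6
  u5 = 0 | ((0 + 0) | b.0)\{d} :: ··b··> u7
  u6 = b.0 | ((0 + 0) | 0)\{d} :: ··b··> u7
  u7 = 0 | ((0 + 0) | 0)\{d} :: deadlocked
Reachable graph of Q (6 states):
  v0 = a.b.0 | ((0 + 0) | b.0)\{d} :: ··a··> v1, ··b··> v2
  v1 = b.0 | ((0 + 0) | b.0)\{d} :: ··b··> v3, ··b··> v4
  v2 = a.b.0 | ((0 + 0) | 0)\{d} :: ··a··> v4
  v3 = 0 | ((0 + 0) | b.0)\{d} :: ··b··> v5
  v4 = b.0 | ((0 + 0) | 0)\{d} :: ··b··> v5
  v5 = 0 | ((0 + 0) | 0)\{d} :: deadlocked
Trace ⟨abbb⟩ through P, begin at {u0}:
  step 1 (a): {u1}
  step 2 (b): {u3, u4}
  step 3 (b): {u5, u6}
  step 4 (b): {u7}
  P completes σ.
Trace ⟨abbb⟩ through Q, begin at {v0}:
  step 1 (a): {v1}
  step 2 (b): {v3, v4}
  step 3 (b): {v5}
  step 4 (b): ∅  — Q cannot continue

abbb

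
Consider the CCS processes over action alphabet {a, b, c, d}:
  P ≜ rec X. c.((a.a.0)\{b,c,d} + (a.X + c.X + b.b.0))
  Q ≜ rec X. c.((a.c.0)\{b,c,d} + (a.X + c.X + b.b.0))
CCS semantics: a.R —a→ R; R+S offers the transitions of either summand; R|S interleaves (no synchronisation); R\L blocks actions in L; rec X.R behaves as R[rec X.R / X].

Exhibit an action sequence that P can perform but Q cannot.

caa

LTS(P): 6 reachable states
  m0 = rec X. c.((a.a.0)\{b,c,d} + (a.X + c.X + b.b.0)) → =c=> m1
  m1 = (a.a.0)\{b,c,d} + (a.(rec X. c.((a.a.0)\{b,c,d} + (a.X + c.X + b.b.0))) + c.(rec X. c.((a.a.0)\{b,c,d} + (a.X + c.X + b.b.0))) + b.b.0) → =a=> m0, =a=> m2, =b=> m3, =c=> m0
  m2 = (a.0)\{b,c,d} → =a=> m4
  m3 = b.0 → =b=> m5
  m4 = 0\{b,c,d} → ∅
  m5 = 0 → ∅
LTS(Q): 5 reachable states
  n0 = rec X. c.((a.c.0)\{b,c,d} + (a.X + c.X + b.b.0)) → =c=> n1
  n1 = (a.c.0)\{b,c,d} + (a.(rec X. c.((a.c.0)\{b,c,d} + (a.X + c.X + b.b.0))) + c.(rec X. c.((a.c.0)\{b,c,d} + (a.X + c.X + b.b.0))) + b.b.0) → =a=> n0, =a=> n2, =b=> n3, =c=> n0
  n2 = (c.0)\{b,c,d} → ∅
  n3 = b.0 → =b=> n4
  n4 = 0 → ∅
Executing caa from P (initial set {m0}):
  [1] c ⇒ {m1}
  [2] a ⇒ {m0, m2}
  [3] a ⇒ {m4}
  P completes σ.
Executing caa from Q (initial set {n0}):
  [1] c ⇒ {n1}
  [2] a ⇒ {n0, n2}
  [3] a ⇒ no successor for Q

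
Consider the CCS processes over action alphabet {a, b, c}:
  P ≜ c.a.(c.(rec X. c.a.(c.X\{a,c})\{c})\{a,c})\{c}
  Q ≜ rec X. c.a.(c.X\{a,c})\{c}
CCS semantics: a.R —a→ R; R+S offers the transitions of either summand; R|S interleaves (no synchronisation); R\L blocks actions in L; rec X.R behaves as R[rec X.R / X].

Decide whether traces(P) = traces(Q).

trace-equivalent

LTS(P): 3 reachable states
  u0 = c.a.(c.(rec X. c.a.(c.X\{a,c})\{c})\{a,c})\{c} ⊢ --c--▸ u1
  u1 = a.(c.(rec X. c.a.(c.X\{a,c})\{c})\{a,c})\{c} ⊢ --a--▸ u2
  u2 = (c.(rec X. c.a.(c.X\{a,c})\{c})\{a,c})\{c} ⊢ stopped
LTS(Q): 3 reachable states
  v0 = rec X. c.a.(c.X\{a,c})\{c} ⊢ --c--▸ v1
  v1 = a.(c.(rec X. c.a.(c.X\{a,c})\{c})\{a,c})\{c} ⊢ --a--▸ v2
  v2 = (c.(rec X. c.a.(c.X\{a,c})\{c})\{a,c})\{c} ⊢ stopped
Coarsest stable partition (strong bisimilarity classes):
  B0 = {u0, v0}
  B1 = {u1, v1}
  B2 = {u2, v2}
u0 ∈ B0, v0 ∈ B0 → same block
Bisimilar ⇒ trace-equivalent.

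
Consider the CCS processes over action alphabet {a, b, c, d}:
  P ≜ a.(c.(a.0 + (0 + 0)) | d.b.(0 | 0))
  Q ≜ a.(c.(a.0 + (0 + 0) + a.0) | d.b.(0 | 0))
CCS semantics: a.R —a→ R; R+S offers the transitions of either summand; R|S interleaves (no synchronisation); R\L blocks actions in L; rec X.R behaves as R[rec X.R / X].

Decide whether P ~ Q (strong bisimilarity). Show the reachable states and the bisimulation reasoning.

YES

Reachable graph of P (10 states):
  u0 = a.(c.(a.0 + (0 + 0)) | d.b.(0 | 0)) → -a-> u1
  u1 = c.(a.0 + (0 + 0)) | d.b.(0 | 0) → -c-> u2, -d-> u3
  u2 = (a.0 + (0 + 0)) | d.b.(0 | 0) → -a-> u4, -d-> u5
  u3 = c.(a.0 + (0 + 0)) | b.(0 | 0) → -b-> u6, -c-> u5
  u4 = 0 | d.b.(0 | 0) → -d-> u7
  u5 = (a.0 + (0 + 0)) | b.(0 | 0) → -a-> u7, -b-> u8
  u6 = c.(a.0 + (0 + 0)) | (0 | 0) → -c-> u8
  u7 = 0 | b.(0 | 0) → -b-> u9
  u8 = (a.0 + (0 + 0)) | (0 | 0) → -a-> u9
  u9 = 0 | (0 | 0) → ∅
Reachable graph of Q (10 states):
  v0 = a.(c.(a.0 + (0 + 0) + a.0) | d.b.(0 | 0)) → -a-> v1
  v1 = c.(a.0 + (0 + 0) + a.0) | d.b.(0 | 0) → -c-> v2, -d-> v3
  v2 = (a.0 + (0 + 0) + a.0) | d.b.(0 | 0) → -a-> v4, -d-> v5
  v3 = c.(a.0 + (0 + 0) + a.0) | b.(0 | 0) → -b-> v6, -c-> v5
  v4 = 0 | d.b.(0 | 0) → -d-> v7
  v5 = (a.0 + (0 + 0) + a.0) | b.(0 | 0) → -a-> v7, -b-> v8
  v6 = c.(a.0 + (0 + 0) + a.0) | (0 | 0) → -c-> v8
  v7 = 0 | b.(0 | 0) → -b-> v9
  v8 = (a.0 + (0 + 0) + a.0) | (0 | 0) → -a-> v9
  v9 = 0 | (0 | 0) → ∅
Coarsest stable partition (strong bisimilarity classes):
  B0 = {u0, v0}
  B1 = {u1, v1}
  B2 = {u3, v3}
  B3 = {u6, v6}
  B4 = {u8, v8}
  B5 = {u9, v9}
  B6 = {u5, v5}
  B7 = {u7, v7}
  B8 = {u2, v2}
  B9 = {u4, v4}
u0 ∈ B0, v0 ∈ B0 → same block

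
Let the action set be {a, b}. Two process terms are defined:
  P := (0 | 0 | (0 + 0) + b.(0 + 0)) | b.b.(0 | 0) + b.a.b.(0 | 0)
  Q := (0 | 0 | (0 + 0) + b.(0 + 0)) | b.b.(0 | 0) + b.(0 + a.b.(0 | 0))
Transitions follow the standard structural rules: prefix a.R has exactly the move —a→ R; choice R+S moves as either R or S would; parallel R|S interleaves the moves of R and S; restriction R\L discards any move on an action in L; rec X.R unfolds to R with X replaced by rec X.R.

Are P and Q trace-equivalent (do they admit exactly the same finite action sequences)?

Reachable graph of P (9 states):
  p0 = (0 | 0 | (0 + 0) + b.(0 + 0)) | b.b.(0 | 0) + b.a.b.(0 | 0) ⊢ ··b··> p1, ··b··> p2, ··b··> p3
  p1 = (0 + 0) | b.b.(0 | 0) ⊢ ··b··> p4
  p2 = (0 | 0 | (0 + 0) + b.(0 + 0)) | b.(0 | 0) ⊢ ··b··> p4, ··b··> p5
  p3 = a.b.(0 | 0) ⊢ ··a··> p6
  p4 = (0 + 0) | b.(0 | 0) ⊢ ··b··> p7
  p5 = (0 | 0 | (0 + 0) + b.(0 + 0)) | (0 | 0) ⊢ ··b··> p7
  p6 = b.(0 | 0) ⊢ ··b··> p8
  p7 = (0 + 0) | (0 | 0) ⊢ ∅
  p8 = 0 | 0 ⊢ ∅
Reachable graph of Q (9 states):
  q0 = (0 | 0 | (0 + 0) + b.(0 + 0)) | b.b.(0 | 0) + b.(0 + a.b.(0 | 0)) ⊢ ··b··> q1, ··b··> q2, ··b··> q3
  q1 = (0 + 0) | b.b.(0 | 0) ⊢ ··b··> q4
  q2 = (0 | 0 | (0 + 0) + b.(0 + 0)) | b.(0 | 0) ⊢ ··b··> q4, ··b··> q5
  q3 = 0 + a.b.(0 | 0) ⊢ ··a··> q6
  q4 = (0 + 0) | b.(0 | 0) ⊢ ··b··> q7
  q5 = (0 | 0 | (0 + 0) + b.(0 + 0)) | (0 | 0) ⊢ ··b··> q7
  q6 = b.(0 | 0) ⊢ ··b··> q8
  q7 = (0 + 0) | (0 | 0) ⊢ ∅
  q8 = 0 | 0 ⊢ ∅
Bisimilarity quotient blocks:
  B0 = {p0, q0}
  B1 = {p1, p2, q1, q2}
  B2 = {p4, p5, p6, q4, q5, q6}
  B3 = {p7, p8, q7, q8}
  B4 = {p3, q3}
p0 ∈ B0, q0 ∈ B0 → same block
Bisimilar ⇒ trace-equivalent.

YES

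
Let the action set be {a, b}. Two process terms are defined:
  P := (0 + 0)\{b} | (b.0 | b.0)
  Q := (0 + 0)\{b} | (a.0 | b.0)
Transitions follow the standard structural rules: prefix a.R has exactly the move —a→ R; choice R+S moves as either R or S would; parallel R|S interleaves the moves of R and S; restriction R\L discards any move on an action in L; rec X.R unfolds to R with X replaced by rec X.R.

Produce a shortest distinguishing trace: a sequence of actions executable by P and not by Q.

LTS(P): 4 reachable states
  p0 = (0 + 0)\{b} | (b.0 | b.0) | -b-> p1, -b-> p2
  p1 = (0 + 0)\{b} | (0 | b.0) | -b-> p3
  p2 = (0 + 0)\{b} | (b.0 | 0) | -b-> p3
  p3 = (0 + 0)\{b} | (0 | 0) | deadlocked
LTS(Q): 4 reachable states
  q0 = (0 + 0)\{b} | (a.0 | b.0) | -a-> q1, -b-> q2
  q1 = (0 + 0)\{b} | (0 | b.0) | -b-> q3
  q2 = (0 + 0)\{b} | (a.0 | 0) | -a-> q3
  q3 = (0 + 0)\{b} | (0 | 0) | deadlocked
Trace ⟨bb⟩ through P, begin at {p0}:
  after b @ step 1: {p1, p2}
  after b @ step 2: {p3}
  — P admits the full trace.
Trace ⟨bb⟩ through Q, begin at {q0}:
  after b @ step 1: {q2}
  after b @ step 2: ∅ (Q stuck)

bb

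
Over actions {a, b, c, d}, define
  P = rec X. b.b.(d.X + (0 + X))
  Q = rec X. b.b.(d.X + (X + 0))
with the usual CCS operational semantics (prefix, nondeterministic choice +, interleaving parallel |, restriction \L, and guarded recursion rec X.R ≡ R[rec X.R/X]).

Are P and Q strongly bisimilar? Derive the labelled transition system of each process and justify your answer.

bisimilar

Reachable graph of P (3 states):
  s0 = rec X. b.b.(d.X + (0 + X)) has moves —b→ s1
  s1 = b.(d.(rec X. b.b.(d.X + (0 + X))) + (0 + (rec X. b.b.(d.X + (0 + X))))) has moves —b→ s2
  s2 = d.(rec X. b.b.(d.X + (0 + X))) + (0 + (rec X. b.b.(d.X + (0 + X)))) has moves —b→ s1, —d→ s0
Reachable graph of Q (3 states):
  t0 = rec X. b.b.(d.X + (X + 0)) has moves —b→ t1
  t1 = b.(d.(rec X. b.b.(d.X + (X + 0))) + ((rec X. b.b.(d.X + (X + 0))) + 0)) has moves —b→ t2
  t2 = d.(rec X. b.b.(d.X + (X + 0))) + ((rec X. b.b.(d.X + (X + 0))) + 0) has moves —b→ t1, —d→ t0
Bisimilarity quotient blocks:
  B0 = {s0, t0}
  B1 = {s1, t1}
  B2 = {s2, t2}
s0 ∈ B0, t0 ∈ B0 → same block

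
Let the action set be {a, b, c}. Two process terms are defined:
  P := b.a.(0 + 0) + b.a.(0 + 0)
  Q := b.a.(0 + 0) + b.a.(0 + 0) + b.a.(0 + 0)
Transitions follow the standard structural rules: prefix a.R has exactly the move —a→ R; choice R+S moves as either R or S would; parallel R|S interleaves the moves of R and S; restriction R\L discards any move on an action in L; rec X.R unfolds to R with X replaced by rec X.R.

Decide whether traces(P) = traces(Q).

LTS(P): 3 reachable states
  s0 = b.a.(0 + 0) + b.a.(0 + 0) has moves --b--▸ s1
  s1 = a.(0 + 0) has moves --a--▸ s2
  s2 = 0 + 0 has moves stopped
LTS(Q): 3 reachable states
  t0 = b.a.(0 + 0) + b.a.(0 + 0) + b.a.(0 + 0) has moves --b--▸ t1
  t1 = a.(0 + 0) has moves --a--▸ t2
  t2 = 0 + 0 has moves stopped
Partition-refinement fixed point:
  B0 = {s0, t0}
  B1 = {s1, t1}
  B2 = {s2, t2}
s0 ∈ B0, t0 ∈ B0 → same block
Bisimilar ⇒ trace-equivalent.

traces(P) = traces(Q)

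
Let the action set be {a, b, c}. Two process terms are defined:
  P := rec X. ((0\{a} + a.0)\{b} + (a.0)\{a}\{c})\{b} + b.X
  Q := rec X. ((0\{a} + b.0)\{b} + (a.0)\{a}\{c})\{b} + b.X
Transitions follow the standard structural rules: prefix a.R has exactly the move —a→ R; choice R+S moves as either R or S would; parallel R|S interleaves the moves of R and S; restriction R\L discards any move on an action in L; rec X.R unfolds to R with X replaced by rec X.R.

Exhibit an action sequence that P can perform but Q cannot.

Reachable graph of P (2 states):
  p0 = rec X. ((0\{a} + a.0)\{b} + (a.0)\{a}\{c})\{b} + b.X | —a→ p1, —b→ p0
  p1 = 0\{b}\{b} | ·
Reachable graph of Q (1 states):
  q0 = rec X. ((0\{a} + b.0)\{b} + (a.0)\{a}\{c})\{b} + b.X | —b→ q0
Run σ = ⟨a⟩ on P: start {p0}
  step 1 (a): {p1}
  P completes σ.
Run σ = ⟨a⟩ on Q: start {q0}
  step 1 (a): ∅  — Q cannot continue

a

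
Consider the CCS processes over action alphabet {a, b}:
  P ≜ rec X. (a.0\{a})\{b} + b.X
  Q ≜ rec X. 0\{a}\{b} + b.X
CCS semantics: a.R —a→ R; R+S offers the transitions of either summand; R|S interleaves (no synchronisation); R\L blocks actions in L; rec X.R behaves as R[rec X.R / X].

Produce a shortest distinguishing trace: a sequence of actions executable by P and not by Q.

LTS(P): 2 reachable states
  p0 = rec X. (a.0\{a})\{b} + b.X → ··a··> p1, ··b··> p0
  p1 = 0\{a}\{b} → deadlocked
LTS(Q): 1 reachable states
  q0 = rec X. 0\{a}\{b} + b.X → ··b··> q0
Executing a from P (initial set {p0}):
  after a @ step 1: {p1}
  ✓ P
Executing a from Q (initial set {q0}):
  after a @ step 1: ∅  — Q cannot continue

a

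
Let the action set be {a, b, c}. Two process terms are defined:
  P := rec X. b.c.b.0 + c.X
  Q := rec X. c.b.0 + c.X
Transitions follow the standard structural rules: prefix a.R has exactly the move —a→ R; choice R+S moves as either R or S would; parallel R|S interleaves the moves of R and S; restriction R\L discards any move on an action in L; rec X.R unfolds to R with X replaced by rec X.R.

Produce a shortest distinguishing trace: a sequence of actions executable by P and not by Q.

Reachable graph of P (4 states):
  u0 = rec X. b.c.b.0 + c.X → —b→ u1, —c→ u0
  u1 = c.b.0 → —c→ u2
  u2 = b.0 → —b→ u3
  u3 = 0 → stopped
Reachable graph of Q (3 states):
  v0 = rec X. c.b.0 + c.X → —c→ v0, —c→ v1
  v1 = b.0 → —b→ v2
  v2 = 0 → stopped
Executing b from P (initial set {u0}):
  [1] b ⇒ {u1}
  — P admits the full trace.
Executing b from Q (initial set {v0}):
  [1] b ⇒ no successor for Q

b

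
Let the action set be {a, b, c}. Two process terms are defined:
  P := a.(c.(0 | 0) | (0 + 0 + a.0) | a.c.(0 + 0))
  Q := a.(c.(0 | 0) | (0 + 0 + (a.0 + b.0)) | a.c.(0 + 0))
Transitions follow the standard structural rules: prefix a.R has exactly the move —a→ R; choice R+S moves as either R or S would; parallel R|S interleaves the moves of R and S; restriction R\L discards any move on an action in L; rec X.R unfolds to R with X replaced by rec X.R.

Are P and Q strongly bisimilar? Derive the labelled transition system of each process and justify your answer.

P ≁ Q

P's transition system — 13 states:
  u0 = a.(c.(0 | 0) | (0 + 0 + a.0) | a.c.(0 + 0)) → ··a··> u1
  u1 = c.(0 | 0) | (0 + 0 + a.0) | a.c.(0 + 0) → ··a··> u2, ··a··> u3, ··c··> u4
  u2 = c.(0 | 0) | (0 + 0 + a.0) | c.(0 + 0) → ··a··> u5, ··c··> u6, ··c··> u7
  u3 = c.(0 | 0) | 0 | a.c.(0 + 0) → ··a··> u5, ··c··> u8
  u4 = 0 | 0 | (0 + 0 + a.0) | a.c.(0 + 0) → ··a··> u6, ··a··> u8
  u5 = c.(0 | 0) | 0 | c.(0 + 0) → ··c··> u10, ··c··> u9
  u6 = 0 | 0 | (0 + 0 + a.0) | c.(0 + 0) → ··a··> u9, ··c··> u11
  u7 = c.(0 | 0) | (0 + 0 + a.0) | (0 + 0) → ··a··> u10, ··c··> u11
  u8 = 0 | 0 | 0 | a.c.(0 + 0) → ··a··> u9
  u9 = 0 | 0 | 0 | c.(0 + 0) → ··c··> u12
  u10 = c.(0 | 0) | 0 | (0 + 0) → ··c··> u12
  u11 = 0 | 0 | (0 + 0 + a.0) | (0 + 0) → ··a··> u12
  u12 = 0 | 0 | 0 | (0 + 0) → (no moves)
Q's transition system — 13 states:
  v0 = a.(c.(0 | 0) | (0 + 0 + (a.0 + b.0)) | a.c.(0 + 0)) → ··a··> v1
  v1 = c.(0 | 0) | (0 + 0 + (a.0 + b.0)) | a.c.(0 + 0) → ··a··> v2, ··a··> v3, ··b··> v3, ··c··> v4
  v2 = c.(0 | 0) | (0 + 0 + (a.0 + b.0)) | c.(0 + 0) → ··a··> v5, ··b··> v5, ··c··> v6, ··c··> v7
  v3 = c.(0 | 0) | 0 | a.c.(0 + 0) → ··a··> v5, ··c··> v8
  v4 = 0 | 0 | (0 + 0 + (a.0 + b.0)) | a.c.(0 + 0) → ··a··> v6, ··a··> v8, ··b··> v8
  v5 = c.(0 | 0) | 0 | c.(0 + 0) → ··c··> v10, ··c··> v9
  v6 = 0 | 0 | (0 + 0 + (a.0 + b.0)) | c.(0 + 0) → ··a··> v9, ··b··> v9, ··c··> v11
  v7 = c.(0 | 0) | (0 + 0 + (a.0 + b.0)) | (0 + 0) → ··a··> v10, ··b··> v10, ··c··> v11
  v8 = 0 | 0 | 0 | a.c.(0 + 0) → ··a··> v9
  v9 = 0 | 0 | 0 | c.(0 + 0) → ··c··> v12
  v10 = c.(0 | 0) | 0 | (0 + 0) → ··c··> v12
  v11 = 0 | 0 | (0 + 0 + (a.0 + b.0)) | (0 + 0) → ··a··> v12, ··b··> v12
  v12 = 0 | 0 | 0 | (0 + 0) → (no moves)
Coarsest stable partition (strong bisimilarity classes):
  B0 = {u0}
  B1 = {u1}
  B2 = {u4}
  B3 = {u6, u7}
  B4 = {u11}
  B5 = {u12, v12}
  B6 = {u10, u9, v10, v9}
  B7 = {u8, v8}
  B8 = {u3, v3}
  B9 = {u5, v5}
  B10 = {u2}
  B11 = {v0}
  B12 = {v1}
  B13 = {v2}
  B14 = {v6, v7}
  B15 = {v11}
  B16 = {v4}
u0 ∈ B0, v0 ∈ B11 → different blocks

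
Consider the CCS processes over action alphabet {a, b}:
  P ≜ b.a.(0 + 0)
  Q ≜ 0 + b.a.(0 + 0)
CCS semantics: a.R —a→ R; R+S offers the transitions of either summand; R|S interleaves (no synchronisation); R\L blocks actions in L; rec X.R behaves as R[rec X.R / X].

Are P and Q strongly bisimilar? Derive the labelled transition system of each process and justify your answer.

bisimilar

Reachable graph of P (3 states):
  s0 = b.a.(0 + 0) | -b-> s1
  s1 = a.(0 + 0) | -a-> s2
  s2 = 0 + 0 | stopped
Reachable graph of Q (3 states):
  t0 = 0 + b.a.(0 + 0) | -b-> t1
  t1 = a.(0 + 0) | -a-> t2
  t2 = 0 + 0 | stopped
Partition-refinement fixed point:
  B0 = {s0, t0}
  B1 = {s1, t1}
  B2 = {s2, t2}
s0 ∈ B0, t0 ∈ B0 → same block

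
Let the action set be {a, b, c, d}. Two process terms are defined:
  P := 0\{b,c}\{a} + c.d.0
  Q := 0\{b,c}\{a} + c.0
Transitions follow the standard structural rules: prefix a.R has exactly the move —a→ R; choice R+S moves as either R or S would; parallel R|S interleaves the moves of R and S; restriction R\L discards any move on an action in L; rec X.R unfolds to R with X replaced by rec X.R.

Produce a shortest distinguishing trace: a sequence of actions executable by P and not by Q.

cd

P's transition system — 3 states:
  s0 = 0\{b,c}\{a} + c.d.0 | -c-> s1
  s1 = d.0 | -d-> s2
  s2 = 0 | (no moves)
Q's transition system — 2 states:
  t0 = 0\{b,c}\{a} + c.0 | -c-> t1
  t1 = 0 | (no moves)
Trace ⟨cd⟩ through P, begin at {s0}:
  [1] c ⇒ {s1}
  [2] d ⇒ {s2}
  ✓ P
Trace ⟨cd⟩ through Q, begin at {t0}:
  [1] c ⇒ {t1}
  [2] d ⇒ ∅  — Q cannot continue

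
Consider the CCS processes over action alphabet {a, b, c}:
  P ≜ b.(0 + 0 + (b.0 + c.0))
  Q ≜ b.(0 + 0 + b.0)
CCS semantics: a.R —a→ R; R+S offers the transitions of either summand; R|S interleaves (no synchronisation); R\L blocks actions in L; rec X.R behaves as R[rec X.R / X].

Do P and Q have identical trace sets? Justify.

NO — witness ⟨bc⟩

Reachable graph of P (3 states):
  p0 = b.(0 + 0 + (b.0 + c.0)) ⊢ —b→ p1
  p1 = 0 + 0 + (b.0 + c.0) ⊢ —b→ p2, —c→ p2
  p2 = 0 ⊢ ·
Reachable graph of Q (3 states):
  q0 = b.(0 + 0 + b.0) ⊢ —b→ q1
  q1 = 0 + 0 + b.0 ⊢ —b→ q2
  q2 = 0 ⊢ ·
Run σ = ⟨bc⟩ on P: start {p0}
  step 1 (b): {p1}
  step 2 (c): {p2}
  — P admits the full trace.
Run σ = ⟨bc⟩ on Q: start {q0}
  step 1 (b): {q1}
  step 2 (c): ∅  — Q cannot continue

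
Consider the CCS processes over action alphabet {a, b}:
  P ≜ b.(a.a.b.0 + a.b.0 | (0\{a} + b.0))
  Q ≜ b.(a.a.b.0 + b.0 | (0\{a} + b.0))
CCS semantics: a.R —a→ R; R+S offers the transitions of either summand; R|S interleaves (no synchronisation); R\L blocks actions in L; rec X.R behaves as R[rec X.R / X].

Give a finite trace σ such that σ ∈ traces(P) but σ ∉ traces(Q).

P's transition system — 10 states:
  p0 = b.(a.a.b.0 + a.b.0 | (0\{a} + b.0)) has moves -b-> p1
  p1 = a.a.b.0 + a.b.0 | (0\{a} + b.0) has moves -a-> p2, -a-> p3, -b-> p4
  p2 = a.b.0 has moves -a-> p5
  p3 = b.0 | (0\{a} + b.0) has moves -b-> p6, -b-> p7
  p4 = a.b.0 | 0 has moves -a-> p7
  p5 = b.0 has moves -b-> p8
  p6 = 0 | (0\{a} + b.0) has moves -b-> p9
  p7 = b.0 | 0 has moves -b-> p9
  p8 = 0 has moves ·
  p9 = 0 | 0 has moves ·
Q's transition system — 8 states:
  q0 = b.(a.a.b.0 + b.0 | (0\{a} + b.0)) has moves -b-> q1
  q1 = a.a.b.0 + b.0 | (0\{a} + b.0) has moves -a-> q2, -b-> q3, -b-> q4
  q2 = a.b.0 has moves -a-> q5
  q3 = 0 | (0\{a} + b.0) has moves -b-> q6
  q4 = b.0 | 0 has moves -b-> q6
  q5 = b.0 has moves -b-> q7
  q6 = 0 | 0 has moves ·
  q7 = 0 has moves ·
Run σ = ⟨bab⟩ on P: start {p0}
  [1] b ⇒ {p1}
  [2] a ⇒ {p2, p3}
  [3] b ⇒ {p6, p7}
  P completes σ.
Run σ = ⟨bab⟩ on Q: start {q0}
  [1] b ⇒ {q1}
  [2] a ⇒ {q2}
  [3] b ⇒ no successor for Q

bab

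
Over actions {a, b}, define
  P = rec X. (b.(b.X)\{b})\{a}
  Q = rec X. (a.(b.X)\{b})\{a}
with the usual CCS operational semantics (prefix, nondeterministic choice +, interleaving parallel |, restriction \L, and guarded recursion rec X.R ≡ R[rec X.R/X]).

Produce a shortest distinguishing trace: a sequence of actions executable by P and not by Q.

LTS(P): 2 reachable states
  m0 = rec X. (b.(b.X)\{b})\{a} → -b-> m1
  m1 = (b.(rec X. (b.(b.X)\{b})\{a}))\{b}\{a} → (no moves)
LTS(Q): 1 reachable states
  n0 = rec X. (a.(b.X)\{b})\{a} → (no moves)
Trace ⟨b⟩ through P, begin at {m0}:
  step 1 (b): {m1}
  P completes σ.
Trace ⟨b⟩ through Q, begin at {n0}:
  step 1 (b): ∅  — Q cannot continue

b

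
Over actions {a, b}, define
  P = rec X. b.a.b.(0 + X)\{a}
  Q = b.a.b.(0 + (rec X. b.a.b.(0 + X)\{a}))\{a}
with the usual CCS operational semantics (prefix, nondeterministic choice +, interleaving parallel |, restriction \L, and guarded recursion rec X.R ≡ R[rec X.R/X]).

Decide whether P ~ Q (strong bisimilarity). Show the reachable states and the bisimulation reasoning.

P's transition system — 5 states:
  s0 = rec X. b.a.b.(0 + X)\{a} → —b→ s1
  s1 = a.b.(0 + (rec X. b.a.b.(0 + X)\{a}))\{a} → —a→ s2
  s2 = b.(0 + (rec X. b.a.b.(0 + X)\{a}))\{a} → —b→ s3
  s3 = (0 + (rec X. b.a.b.(0 + X)\{a}))\{a} → —b→ s4
  s4 = (a.b.(0 + (rec X. b.a.b.(0 + X)\{a}))\{a})\{a} → ∅
Q's transition system — 5 states:
  t0 = b.a.b.(0 + (rec X. b.a.b.(0 + X)\{a}))\{a} → —b→ t1
  t1 = a.b.(0 + (rec X. b.a.b.(0 + X)\{a}))\{a} → —a→ t2
  t2 = b.(0 + (rec X. b.a.b.(0 + X)\{a}))\{a} → —b→ t3
  t3 = (0 + (rec X. b.a.b.(0 + X)\{a}))\{a} → —b→ t4
  t4 = (a.b.(0 + (rec X. b.a.b.(0 + X)\{a}))\{a})\{a} → ∅
Bisimilarity quotient blocks:
  B0 = {s0, t0}
  B1 = {s1, t1}
  B2 = {s2, t2}
  B3 = {s3, t3}
  B4 = {s4, t4}
s0 ∈ B0, t0 ∈ B0 → same block

bisimilar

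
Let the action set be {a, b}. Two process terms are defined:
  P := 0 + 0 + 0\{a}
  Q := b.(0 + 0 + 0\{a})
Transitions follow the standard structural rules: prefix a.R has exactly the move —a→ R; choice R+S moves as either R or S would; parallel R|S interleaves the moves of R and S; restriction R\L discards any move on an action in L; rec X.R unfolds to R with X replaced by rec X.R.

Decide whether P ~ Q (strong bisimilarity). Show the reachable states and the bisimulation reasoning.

P's transition system — 1 states:
  p0 = 0 + 0 + 0\{a} ⊢ deadlocked
Q's transition system — 2 states:
  q0 = b.(0 + 0 + 0\{a}) ⊢ =b=> q1
  q1 = 0 + 0 + 0\{a} ⊢ deadlocked
Partition-refinement fixed point:
  B0 = {p0, q1}
  B1 = {q0}
p0 ∈ B0, q0 ∈ B1 → different blocks

not bisimilar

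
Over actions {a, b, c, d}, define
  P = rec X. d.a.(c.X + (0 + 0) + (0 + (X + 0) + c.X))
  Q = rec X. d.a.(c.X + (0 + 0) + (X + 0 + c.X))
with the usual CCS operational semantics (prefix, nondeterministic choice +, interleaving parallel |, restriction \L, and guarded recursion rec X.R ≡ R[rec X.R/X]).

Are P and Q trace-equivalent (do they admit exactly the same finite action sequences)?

YES

P's transition system — 3 states:
  p0 = rec X. d.a.(c.X + (0 + 0) + (0 + (X + 0) + c.X)) | ··d··> p1
  p1 = a.(c.(rec X. d.a.(c.X + (0 + 0) + (0 + (X + 0) + c.X))) + (0 + 0) + (0 + ((rec X. d.a.(c.X + (0 + 0) + (0 + (X + 0) + c.X))) + 0) + c.(rec X. d.a.(c.X + (0 + 0) + (0 + (X + 0) + c.X))))) | ··a··> p2
  p2 = c.(rec X. d.a.(c.X + (0 + 0) + (0 + (X + 0) + c.X))) + (0 + 0) + (0 + ((rec X. d.a.(c.X + (0 + 0) + (0 + (X + 0) + c.X))) + 0) + c.(rec X. d.a.(c.X + (0 + 0) + (0 + (X + 0) + c.X)))) | ··c··> p0, ··d··> p1
Q's transition system — 3 states:
  q0 = rec X. d.a.(c.X + (0 + 0) + (X + 0 + c.X)) | ··d··> q1
  q1 = a.(c.(rec X. d.a.(c.X + (0 + 0) + (X + 0 + c.X))) + (0 + 0) + ((rec X. d.a.(c.X + (0 + 0) + (X + 0 + c.X))) + 0 + c.(rec X. d.a.(c.X + (0 + 0) + (X + 0 + c.X))))) | ··a··> q2
  q2 = c.(rec X. d.a.(c.X + (0 + 0) + (X + 0 + c.X))) + (0 + 0) + ((rec X. d.a.(c.X + (0 + 0) + (X + 0 + c.X))) + 0 + c.(rec X. d.a.(c.X + (0 + 0) + (X + 0 + c.X)))) | ··c··> q0, ··d··> q1
Coarsest stable partition (strong bisimilarity classes):
  B0 = {p0, q0}
  B1 = {p1, q1}
  B2 = {p2, q2}
p0 ∈ B0, q0 ∈ B0 → same block
Bisimilar ⇒ trace-equivalent.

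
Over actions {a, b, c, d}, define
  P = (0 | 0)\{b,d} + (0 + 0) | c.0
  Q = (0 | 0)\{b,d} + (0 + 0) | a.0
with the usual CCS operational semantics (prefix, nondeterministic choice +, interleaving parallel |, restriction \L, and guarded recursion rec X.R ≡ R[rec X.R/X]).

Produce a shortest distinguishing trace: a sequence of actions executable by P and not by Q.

c

LTS(P): 2 reachable states
  s0 = (0 | 0)\{b,d} + (0 + 0) | c.0 ⊢ =c=> s1
  s1 = (0 + 0) | 0 ⊢ deadlocked
LTS(Q): 2 reachable states
  t0 = (0 | 0)\{b,d} + (0 + 0) | a.0 ⊢ =a=> t1
  t1 = (0 + 0) | 0 ⊢ deadlocked
Executing c from P (initial set {s0}):
  [1] c ⇒ {s1}
  P completes σ.
Executing c from Q (initial set {t0}):
  [1] c ⇒ no successor for Q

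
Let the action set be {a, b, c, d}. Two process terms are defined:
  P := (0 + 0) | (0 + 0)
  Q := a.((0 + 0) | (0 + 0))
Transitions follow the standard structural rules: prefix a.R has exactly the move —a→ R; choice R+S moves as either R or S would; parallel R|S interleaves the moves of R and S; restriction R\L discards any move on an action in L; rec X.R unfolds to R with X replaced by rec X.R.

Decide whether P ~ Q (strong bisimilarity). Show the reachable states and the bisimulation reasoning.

NO

Reachable graph of P (1 states):
  m0 = (0 + 0) | (0 + 0) | stopped
Reachable graph of Q (2 states):
  n0 = a.((0 + 0) | (0 + 0)) | --a--▸ n1
  n1 = (0 + 0) | (0 + 0) | stopped
Coarsest stable partition (strong bisimilarity classes):
  B0 = {m0, n1}
  B1 = {n0}
m0 ∈ B0, n0 ∈ B1 → different blocks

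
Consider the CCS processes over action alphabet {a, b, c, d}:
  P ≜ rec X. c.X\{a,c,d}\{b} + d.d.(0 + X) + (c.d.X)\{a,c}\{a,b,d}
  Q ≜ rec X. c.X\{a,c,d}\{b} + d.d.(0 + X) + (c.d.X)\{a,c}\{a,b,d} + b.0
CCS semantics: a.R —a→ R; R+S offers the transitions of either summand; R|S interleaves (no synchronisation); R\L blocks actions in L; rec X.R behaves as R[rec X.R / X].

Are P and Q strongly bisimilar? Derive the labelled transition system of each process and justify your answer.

LTS(P): 4 reachable states
  s0 = rec X. c.X\{a,c,d}\{b} + d.d.(0 + X) + (c.d.X)\{a,c}\{a,b,d} :: =c=> s1, =d=> s2
  s1 = (rec X. c.X\{a,c,d}\{b} + d.d.(0 + X) + (c.d.X)\{a,c}\{a,b,d})\{a,c,d}\{b} :: ∅
  s2 = d.(0 + (rec X. c.X\{a,c,d}\{b} + d.d.(0 + X) + (c.d.X)\{a,c}\{a,b,d})) :: =d=> s3
  s3 = 0 + (rec X. c.X\{a,c,d}\{b} + d.d.(0 + X) + (c.d.X)\{a,c}\{a,b,d}) :: =c=> s1, =d=> s2
LTS(Q): 5 reachable states
  t0 = rec X. c.X\{a,c,d}\{b} + d.d.(0 + X) + (c.d.X)\{a,c}\{a,b,d} + b.0 :: =b=> t1, =c=> t2, =d=> t3
  t1 = 0 :: ∅
  t2 = (rec X. c.X\{a,c,d}\{b} + d.d.(0 + X) + (c.d.X)\{a,c}\{a,b,d} + b.0)\{a,c,d}\{b} :: ∅
  t3 = d.(0 + (rec X. c.X\{a,c,d}\{b} + d.d.(0 + X) + (c.d.X)\{a,c}\{a,b,d} + b.0)) :: =d=> t4
  t4 = 0 + (rec X. c.X\{a,c,d}\{b} + d.d.(0 + X) + (c.d.X)\{a,c}\{a,b,d} + b.0) :: =b=> t1, =c=> t2, =d=> t3
Partition-refinement fixed point:
  B0 = {s0, s3}
  B1 = {s2}
  B2 = {s1, t1, t2}
  B3 = {t0, t4}
  B4 = {t3}
s0 ∈ B0, t0 ∈ B3 → different blocks

not bisimilar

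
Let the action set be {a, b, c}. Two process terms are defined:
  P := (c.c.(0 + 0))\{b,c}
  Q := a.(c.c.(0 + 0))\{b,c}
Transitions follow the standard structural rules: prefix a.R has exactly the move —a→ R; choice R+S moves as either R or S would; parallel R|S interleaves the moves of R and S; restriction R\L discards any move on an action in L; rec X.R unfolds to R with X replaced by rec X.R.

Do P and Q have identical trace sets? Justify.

traces(P) ≠ traces(Q) — witness ⟨a⟩

P's transition system — 1 states:
  u0 = (c.c.(0 + 0))\{b,c} → (no moves)
Q's transition system — 2 states:
  v0 = a.(c.c.(0 + 0))\{b,c} → —a→ v1
  v1 = (c.c.(0 + 0))\{b,c} → (no moves)
Run σ = ⟨a⟩ on Q: start {v0}
  after a @ step 1: {v1}
  — Q admits the full trace.
Run σ = ⟨a⟩ on P: start {u0}
  after a @ step 1: ∅ (P stuck)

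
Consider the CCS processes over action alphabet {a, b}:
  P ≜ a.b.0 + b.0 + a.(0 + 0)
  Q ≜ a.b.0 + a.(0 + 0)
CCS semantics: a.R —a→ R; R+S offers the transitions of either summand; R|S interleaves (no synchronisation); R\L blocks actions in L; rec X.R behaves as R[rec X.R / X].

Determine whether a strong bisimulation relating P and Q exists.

Reachable graph of P (4 states):
  s0 = a.b.0 + b.0 + a.(0 + 0) | =a=> s1, =a=> s2, =b=> s3
  s1 = 0 + 0 | stopped
  s2 = b.0 | =b=> s3
  s3 = 0 | stopped
Reachable graph of Q (4 states):
  t0 = a.b.0 + a.(0 + 0) | =a=> t1, =a=> t2
  t1 = 0 + 0 | stopped
  t2 = b.0 | =b=> t3
  t3 = 0 | stopped
Partition-refinement fixed point:
  B0 = {s0}
  B1 = {s1, s3, t1, t3}
  B2 = {s2, t2}
  B3 = {t0}
s0 ∈ B0, t0 ∈ B3 → different blocks

P ≁ Q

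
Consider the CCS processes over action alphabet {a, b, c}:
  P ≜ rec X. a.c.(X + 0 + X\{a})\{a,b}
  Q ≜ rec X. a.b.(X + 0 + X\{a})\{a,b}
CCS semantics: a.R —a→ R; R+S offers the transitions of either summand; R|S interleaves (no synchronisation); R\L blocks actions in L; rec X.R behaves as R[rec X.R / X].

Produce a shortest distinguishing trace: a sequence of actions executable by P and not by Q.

ac

Reachable graph of P (3 states):
  s0 = rec X. a.c.(X + 0 + X\{a})\{a,b} → ··a··> s1
  s1 = c.((rec X. a.c.(X + 0 + X\{a})\{a,b}) + 0 + (rec X. a.c.(X + 0 + X\{a})\{a,b})\{a})\{a,b} → ··c··> s2
  s2 = ((rec X. a.c.(X + 0 + X\{a})\{a,b}) + 0 + (rec X. a.c.(X + 0 + X\{a})\{a,b})\{a})\{a,b} → ∅
Reachable graph of Q (3 states):
  t0 = rec X. a.b.(X + 0 + X\{a})\{a,b} → ··a··> t1
  t1 = b.((rec X. a.b.(X + 0 + X\{a})\{a,b}) + 0 + (rec X. a.b.(X + 0 + X\{a})\{a,b})\{a})\{a,b} → ··b··> t2
  t2 = ((rec X. a.b.(X + 0 + X\{a})\{a,b}) + 0 + (rec X. a.b.(X + 0 + X\{a})\{a,b})\{a})\{a,b} → ∅
Trace ⟨ac⟩ through P, begin at {s0}:
  after a @ step 1: {s1}
  after c @ step 2: {s2}
  — P admits the full trace.
Trace ⟨ac⟩ through Q, begin at {t0}:
  after a @ step 1: {t1}
  after c @ step 2: ∅  — Q cannot continue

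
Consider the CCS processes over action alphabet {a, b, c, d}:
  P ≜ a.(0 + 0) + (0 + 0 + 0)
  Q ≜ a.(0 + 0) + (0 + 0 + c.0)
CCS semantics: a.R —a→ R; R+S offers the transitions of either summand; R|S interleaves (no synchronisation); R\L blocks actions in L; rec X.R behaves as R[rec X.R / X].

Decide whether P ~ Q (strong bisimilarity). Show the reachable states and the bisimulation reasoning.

P ≁ Q

LTS(P): 2 reachable states
  p0 = a.(0 + 0) + (0 + 0 + 0) :: -a-> p1
  p1 = 0 + 0 :: stopped
LTS(Q): 3 reachable states
  q0 = a.(0 + 0) + (0 + 0 + c.0) :: -a-> q1, -c-> q2
  q1 = 0 + 0 :: stopped
  q2 = 0 :: stopped
Bisimilarity quotient blocks:
  B0 = {p0}
  B1 = {p1, q1, q2}
  B2 = {q0}
p0 ∈ B0, q0 ∈ B2 → different blocks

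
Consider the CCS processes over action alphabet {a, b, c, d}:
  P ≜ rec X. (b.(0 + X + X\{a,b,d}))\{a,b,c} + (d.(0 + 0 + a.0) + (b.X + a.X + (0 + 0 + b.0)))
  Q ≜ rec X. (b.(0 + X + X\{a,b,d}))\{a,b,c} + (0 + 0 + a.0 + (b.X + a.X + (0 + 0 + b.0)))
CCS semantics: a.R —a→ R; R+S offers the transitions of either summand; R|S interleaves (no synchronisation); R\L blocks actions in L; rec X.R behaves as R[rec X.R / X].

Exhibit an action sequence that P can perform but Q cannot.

d

P's transition system — 3 states:
  s0 = rec X. (b.(0 + X + X\{a,b,d}))\{a,b,c} + (d.(0 + 0 + a.0) + (b.X + a.X + (0 + 0 + b.0))) ⊢ ··a··> s0, ··b··> s0, ··b··> s1, ··d··> s2
  s1 = 0 ⊢ deadlocked
  s2 = 0 + 0 + a.0 ⊢ ··a··> s1
Q's transition system — 2 states:
  t0 = rec X. (b.(0 + X + X\{a,b,d}))\{a,b,c} + (0 + 0 + a.0 + (b.X + a.X + (0 + 0 + b.0))) ⊢ ··a··> t0, ··a··> t1, ··b··> t0, ··b··> t1
  t1 = 0 ⊢ deadlocked
Run σ = ⟨d⟩ on P: start {s0}
  after d @ step 1: {s2}
  ✓ P
Run σ = ⟨d⟩ on Q: start {t0}
  after d @ step 1: no successor for Q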